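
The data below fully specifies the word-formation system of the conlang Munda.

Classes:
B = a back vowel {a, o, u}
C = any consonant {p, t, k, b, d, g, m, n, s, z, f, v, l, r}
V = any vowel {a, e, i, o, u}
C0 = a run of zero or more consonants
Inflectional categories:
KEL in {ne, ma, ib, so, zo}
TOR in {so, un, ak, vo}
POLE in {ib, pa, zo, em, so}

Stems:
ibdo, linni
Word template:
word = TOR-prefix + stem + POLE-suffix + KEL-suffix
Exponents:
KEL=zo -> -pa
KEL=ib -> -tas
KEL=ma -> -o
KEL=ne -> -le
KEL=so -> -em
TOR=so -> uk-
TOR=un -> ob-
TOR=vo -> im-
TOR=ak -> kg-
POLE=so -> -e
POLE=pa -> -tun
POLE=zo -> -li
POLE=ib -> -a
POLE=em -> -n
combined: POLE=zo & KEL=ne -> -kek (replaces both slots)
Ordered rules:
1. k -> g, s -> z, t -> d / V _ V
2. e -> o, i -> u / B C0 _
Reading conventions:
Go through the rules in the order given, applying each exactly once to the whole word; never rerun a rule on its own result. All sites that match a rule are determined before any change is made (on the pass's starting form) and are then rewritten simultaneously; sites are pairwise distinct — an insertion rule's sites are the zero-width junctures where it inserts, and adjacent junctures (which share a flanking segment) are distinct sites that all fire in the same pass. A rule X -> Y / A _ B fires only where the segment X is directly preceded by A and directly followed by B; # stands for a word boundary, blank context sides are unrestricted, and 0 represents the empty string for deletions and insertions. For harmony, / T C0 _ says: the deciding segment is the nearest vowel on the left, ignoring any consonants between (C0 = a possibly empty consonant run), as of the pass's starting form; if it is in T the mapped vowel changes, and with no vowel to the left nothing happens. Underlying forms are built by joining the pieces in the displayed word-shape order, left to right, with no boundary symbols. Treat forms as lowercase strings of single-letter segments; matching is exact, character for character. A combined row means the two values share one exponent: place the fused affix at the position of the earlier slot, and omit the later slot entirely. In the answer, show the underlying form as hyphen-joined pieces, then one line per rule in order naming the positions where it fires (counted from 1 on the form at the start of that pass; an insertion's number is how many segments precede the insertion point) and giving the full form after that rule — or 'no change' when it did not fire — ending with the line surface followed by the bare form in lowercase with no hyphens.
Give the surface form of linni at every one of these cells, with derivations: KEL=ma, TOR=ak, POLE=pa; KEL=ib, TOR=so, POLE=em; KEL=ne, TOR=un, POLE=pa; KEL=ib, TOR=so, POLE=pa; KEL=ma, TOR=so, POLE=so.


cell KEL=ma, TOR=ak, POLE=pa:
underlying: kg-linni-tun-o
1. k -> g, s -> z, t -> d / V _ V: fires at position(s) 8: kglinniduno
2. e -> o, i -> u / B C0 _: no change
surface: kglinniduno

cell KEL=ib, TOR=so, POLE=em:
underlying: uk-linni-n-tas
1. k -> g, s -> z, t -> d / V _ V: no change
2. e -> o, i -> u / B C0 _: fires at position(s) 4: uklunnintas
surface: uklunnintas

cell KEL=ne, TOR=un, POLE=pa:
underlying: ob-linni-tun-le
1. k -> g, s -> z, t -> d / V _ V: fires at position(s) 8: oblinnidunle
2. e -> o, i -> u / B C0 _: fires at position(s) 4, 12: oblunnidunlo
surface: oblunnidunlo

cell KEL=ib, TOR=so, POLE=pa:
underlying: uk-linni-tun-tas
1. k -> g, s -> z, t -> d / V _ V: fires at position(s) 8: uklinniduntas
2. e -> o, i -> u / B C0 _: fires at position(s) 4: uklunniduntas
surface: uklunniduntas

cell KEL=ma, TOR=so, POLE=so:
underlying: uk-linni-e-o
1. k -> g, s -> z, t -> d / V _ V: no change
2. e -> o, i -> u / B C0 _: fires at position(s) 4: uklunnieo
surface: uklunnieo


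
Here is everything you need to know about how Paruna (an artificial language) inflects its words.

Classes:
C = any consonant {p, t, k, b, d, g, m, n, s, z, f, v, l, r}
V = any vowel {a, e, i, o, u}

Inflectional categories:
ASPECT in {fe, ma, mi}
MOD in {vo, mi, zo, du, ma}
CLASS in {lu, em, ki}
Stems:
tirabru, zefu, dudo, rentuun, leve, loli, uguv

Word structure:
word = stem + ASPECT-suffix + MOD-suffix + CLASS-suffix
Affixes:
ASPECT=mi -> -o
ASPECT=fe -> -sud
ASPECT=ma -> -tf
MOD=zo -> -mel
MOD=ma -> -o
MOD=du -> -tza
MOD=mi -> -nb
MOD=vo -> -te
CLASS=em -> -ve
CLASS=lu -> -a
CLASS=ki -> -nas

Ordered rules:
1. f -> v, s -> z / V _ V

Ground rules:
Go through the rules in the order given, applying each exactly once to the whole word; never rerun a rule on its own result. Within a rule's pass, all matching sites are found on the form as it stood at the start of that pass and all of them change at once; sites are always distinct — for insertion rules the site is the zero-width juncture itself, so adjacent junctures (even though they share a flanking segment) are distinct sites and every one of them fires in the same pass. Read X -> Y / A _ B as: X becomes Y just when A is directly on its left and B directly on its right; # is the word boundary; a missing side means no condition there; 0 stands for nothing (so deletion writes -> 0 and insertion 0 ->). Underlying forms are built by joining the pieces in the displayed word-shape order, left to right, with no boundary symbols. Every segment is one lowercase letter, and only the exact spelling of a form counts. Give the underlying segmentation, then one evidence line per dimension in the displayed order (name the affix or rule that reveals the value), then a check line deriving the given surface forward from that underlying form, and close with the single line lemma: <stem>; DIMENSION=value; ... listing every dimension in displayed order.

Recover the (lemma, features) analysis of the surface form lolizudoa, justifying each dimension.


underlying: loli-sud-o-a
ASPECT=fe - signalled by the affix -sud
MOD=ma - signalled by the affix -o
CLASS=lu - signalled by the affix -a
check: lolisudoa -> lolizudoa
lemma: loli; ASPECT=fe; MOD=ma; CLASS=lu


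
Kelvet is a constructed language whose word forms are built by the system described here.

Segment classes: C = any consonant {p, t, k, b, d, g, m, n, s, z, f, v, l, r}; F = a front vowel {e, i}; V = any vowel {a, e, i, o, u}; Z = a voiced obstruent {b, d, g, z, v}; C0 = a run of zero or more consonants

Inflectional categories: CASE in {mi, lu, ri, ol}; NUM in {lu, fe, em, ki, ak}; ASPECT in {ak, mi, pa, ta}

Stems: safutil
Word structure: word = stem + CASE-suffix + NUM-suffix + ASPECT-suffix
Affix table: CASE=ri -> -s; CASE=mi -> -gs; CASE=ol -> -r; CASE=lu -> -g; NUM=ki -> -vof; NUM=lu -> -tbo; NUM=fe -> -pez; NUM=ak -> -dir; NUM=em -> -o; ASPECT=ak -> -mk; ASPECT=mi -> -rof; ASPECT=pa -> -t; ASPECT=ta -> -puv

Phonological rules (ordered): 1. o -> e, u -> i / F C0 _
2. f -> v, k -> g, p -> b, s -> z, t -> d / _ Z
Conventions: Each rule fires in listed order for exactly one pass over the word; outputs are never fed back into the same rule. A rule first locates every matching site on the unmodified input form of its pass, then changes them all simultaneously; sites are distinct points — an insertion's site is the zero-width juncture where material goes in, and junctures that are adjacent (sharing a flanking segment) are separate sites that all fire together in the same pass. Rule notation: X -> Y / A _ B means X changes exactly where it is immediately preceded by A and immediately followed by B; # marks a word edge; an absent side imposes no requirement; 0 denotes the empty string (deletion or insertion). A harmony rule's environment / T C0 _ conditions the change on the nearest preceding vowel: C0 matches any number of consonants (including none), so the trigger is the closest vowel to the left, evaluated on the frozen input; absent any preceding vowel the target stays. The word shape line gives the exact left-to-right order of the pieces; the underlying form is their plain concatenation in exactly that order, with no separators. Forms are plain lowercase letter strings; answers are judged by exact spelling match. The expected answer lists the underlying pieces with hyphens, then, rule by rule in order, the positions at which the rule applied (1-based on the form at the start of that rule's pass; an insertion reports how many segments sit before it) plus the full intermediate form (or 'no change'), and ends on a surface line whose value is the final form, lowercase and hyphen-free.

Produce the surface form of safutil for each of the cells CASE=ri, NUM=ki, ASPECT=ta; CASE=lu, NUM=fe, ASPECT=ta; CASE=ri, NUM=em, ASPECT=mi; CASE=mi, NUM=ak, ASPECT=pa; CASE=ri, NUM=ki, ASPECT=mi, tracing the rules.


cell CASE=ri, NUM=ki, ASPECT=ta:
underlying: safutil-s-vof-puv
1. o -> e, u -> i / F C0 _: fires at position(s) 10: safutilsvefpuv
2. f -> v, k -> g, p -> b, s -> z, t -> d / _ Z: fires at position(s) 8: safutilzvefpuv
surface: safutilzvefpuv

cell CASE=lu, NUM=fe, ASPECT=ta:
underlying: safutil-g-pez-puv
1. o -> e, u -> i / F C0 _: fires at position(s) 13: safutilgpezpiv
2. f -> v, k -> g, p -> b, s -> z, t -> d / _ Z: no change
surface: safutilgpezpiv

cell CASE=ri, NUM=em, ASPECT=mi:
underlying: safutil-s-o-rof
1. o -> e, u -> i / F C0 _: fires at position(s) 9: safutilserof
2. f -> v, k -> g, p -> b, s -> z, t -> d / _ Z: no change
surface: safutilserof

cell CASE=mi, NUM=ak, ASPECT=pa:
underlying: safutil-gs-dir-t
1. o -> e, u -> i / F C0 _: no change
2. f -> v, k -> g, p -> b, s -> z, t -> d / _ Z: fires at position(s) 9: safutilgzdirt
surface: safutilgzdirt

cell CASE=ri, NUM=ki, ASPECT=mi:
underlying: safutil-s-vof-rof
1. o -> e, u -> i / F C0 _: fires at position(s) 10: safutilsvefrof
2. f -> v, k -> g, p -> b, s -> z, t -> d / _ Z: fires at position(s) 8: safutilzvefrof
surface: safutilzvefrof


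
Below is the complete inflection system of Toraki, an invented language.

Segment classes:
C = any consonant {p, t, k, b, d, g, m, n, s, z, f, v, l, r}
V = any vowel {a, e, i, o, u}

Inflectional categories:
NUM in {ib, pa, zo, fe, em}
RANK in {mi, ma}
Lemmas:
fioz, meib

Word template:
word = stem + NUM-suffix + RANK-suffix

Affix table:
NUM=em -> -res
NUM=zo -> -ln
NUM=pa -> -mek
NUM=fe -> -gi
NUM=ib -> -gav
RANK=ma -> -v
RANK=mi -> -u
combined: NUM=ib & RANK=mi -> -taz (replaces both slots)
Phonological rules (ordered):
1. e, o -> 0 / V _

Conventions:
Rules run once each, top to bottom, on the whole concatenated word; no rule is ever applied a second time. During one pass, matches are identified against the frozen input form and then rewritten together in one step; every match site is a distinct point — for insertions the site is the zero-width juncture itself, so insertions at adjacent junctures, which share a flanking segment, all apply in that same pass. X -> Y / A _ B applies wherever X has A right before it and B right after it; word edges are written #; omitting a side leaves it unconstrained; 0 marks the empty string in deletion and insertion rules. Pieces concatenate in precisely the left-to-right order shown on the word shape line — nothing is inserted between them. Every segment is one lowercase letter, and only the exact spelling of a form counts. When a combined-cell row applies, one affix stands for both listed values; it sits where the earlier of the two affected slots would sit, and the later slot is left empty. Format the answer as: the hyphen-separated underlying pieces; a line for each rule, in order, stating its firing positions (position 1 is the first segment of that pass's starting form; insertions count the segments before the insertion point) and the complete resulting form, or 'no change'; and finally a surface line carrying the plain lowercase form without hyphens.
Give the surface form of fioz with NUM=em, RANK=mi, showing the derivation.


underlying: fioz-res-u
1. e, o -> 0 / V _: fires at position(s) 3: fizresu
surface: fizresu


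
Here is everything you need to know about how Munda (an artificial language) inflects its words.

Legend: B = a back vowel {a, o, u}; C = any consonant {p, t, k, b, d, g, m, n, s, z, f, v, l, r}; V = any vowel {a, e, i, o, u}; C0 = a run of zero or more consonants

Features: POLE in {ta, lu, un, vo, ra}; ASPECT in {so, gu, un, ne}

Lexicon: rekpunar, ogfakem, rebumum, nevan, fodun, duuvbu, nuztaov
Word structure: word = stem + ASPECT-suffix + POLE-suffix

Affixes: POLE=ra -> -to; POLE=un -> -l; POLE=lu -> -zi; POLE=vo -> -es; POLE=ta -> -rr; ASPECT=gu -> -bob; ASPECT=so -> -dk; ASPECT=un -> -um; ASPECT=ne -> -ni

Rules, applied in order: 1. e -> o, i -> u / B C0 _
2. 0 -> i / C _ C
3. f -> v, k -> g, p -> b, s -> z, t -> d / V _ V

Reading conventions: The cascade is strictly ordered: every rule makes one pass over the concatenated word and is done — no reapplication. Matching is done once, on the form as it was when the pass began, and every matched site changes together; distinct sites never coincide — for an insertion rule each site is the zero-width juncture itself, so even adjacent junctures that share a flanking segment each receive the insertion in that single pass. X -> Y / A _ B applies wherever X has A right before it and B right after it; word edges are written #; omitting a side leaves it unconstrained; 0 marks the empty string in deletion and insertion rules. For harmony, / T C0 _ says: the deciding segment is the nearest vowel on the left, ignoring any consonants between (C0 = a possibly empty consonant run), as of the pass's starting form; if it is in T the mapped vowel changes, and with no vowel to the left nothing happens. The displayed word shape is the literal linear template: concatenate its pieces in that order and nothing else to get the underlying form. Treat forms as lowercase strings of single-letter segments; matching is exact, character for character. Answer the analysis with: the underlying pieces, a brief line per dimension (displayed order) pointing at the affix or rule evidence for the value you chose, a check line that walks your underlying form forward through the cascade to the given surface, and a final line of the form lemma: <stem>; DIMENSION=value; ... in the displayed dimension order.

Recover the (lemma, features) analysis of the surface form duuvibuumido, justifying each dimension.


underlying: duuvbu-um-to
POLE=ra - signalled by the affix -to
ASPECT=un - signalled by the affix -um
check: duuvbuumto -> duuvbuumto -> duuvibuumito -> duuvibuumido
lemma: duuvbu; POLE=ra; ASPECT=un


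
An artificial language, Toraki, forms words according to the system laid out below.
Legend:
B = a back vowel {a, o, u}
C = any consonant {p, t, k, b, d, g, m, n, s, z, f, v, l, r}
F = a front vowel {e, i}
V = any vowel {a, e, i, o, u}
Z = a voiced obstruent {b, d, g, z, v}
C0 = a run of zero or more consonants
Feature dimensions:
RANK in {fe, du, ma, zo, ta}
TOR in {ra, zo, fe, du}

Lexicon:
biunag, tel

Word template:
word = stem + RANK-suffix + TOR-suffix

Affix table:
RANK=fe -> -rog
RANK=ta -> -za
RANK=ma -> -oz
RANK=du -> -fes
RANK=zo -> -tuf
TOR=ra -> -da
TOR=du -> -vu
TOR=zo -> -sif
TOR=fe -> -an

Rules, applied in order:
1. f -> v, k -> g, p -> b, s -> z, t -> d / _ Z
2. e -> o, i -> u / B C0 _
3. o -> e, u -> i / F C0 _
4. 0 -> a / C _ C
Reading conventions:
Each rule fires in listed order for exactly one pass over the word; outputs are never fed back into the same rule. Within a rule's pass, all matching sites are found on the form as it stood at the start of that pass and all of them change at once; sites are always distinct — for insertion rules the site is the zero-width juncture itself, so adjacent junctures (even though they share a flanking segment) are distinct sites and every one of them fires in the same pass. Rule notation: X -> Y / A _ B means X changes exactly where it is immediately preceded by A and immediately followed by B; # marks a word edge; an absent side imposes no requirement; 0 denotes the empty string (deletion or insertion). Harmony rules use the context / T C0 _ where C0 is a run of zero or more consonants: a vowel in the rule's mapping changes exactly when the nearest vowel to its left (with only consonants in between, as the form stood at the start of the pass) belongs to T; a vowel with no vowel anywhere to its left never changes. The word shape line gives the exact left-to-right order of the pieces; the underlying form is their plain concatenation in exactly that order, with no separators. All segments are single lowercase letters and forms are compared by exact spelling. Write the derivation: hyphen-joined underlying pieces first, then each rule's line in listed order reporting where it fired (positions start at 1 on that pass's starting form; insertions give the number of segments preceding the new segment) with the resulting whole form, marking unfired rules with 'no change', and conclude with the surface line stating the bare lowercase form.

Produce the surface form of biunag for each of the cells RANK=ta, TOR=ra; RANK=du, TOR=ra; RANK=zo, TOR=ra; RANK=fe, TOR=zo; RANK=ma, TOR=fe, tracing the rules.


cell RANK=ta, TOR=ra:
underlying: biunag-za-da
1. f -> v, k -> g, p -> b, s -> z, t -> d / _ Z: no change
2. e -> o, i -> u / B C0 _: no change
3. o -> e, u -> i / F C0 _: fires at position(s) 3: biinagzada
4. 0 -> a / C _ C: inserts after position(s) 6: biinagazada
surface: biinagazada

cell RANK=du, TOR=ra:
underlying: biunag-fes-da
1. f -> v, k -> g, p -> b, s -> z, t -> d / _ Z: fires at position(s) 9: biunagfezda
2. e -> o, i -> u / B C0 _: fires at position(s) 8: biunagfozda
3. o -> e, u -> i / F C0 _: fires at position(s) 3: biinagfozda
4. 0 -> a / C _ C: inserts after position(s) 6, 9: biinagafozada
surface: biinagafozada

cell RANK=zo, TOR=ra:
underlying: biunag-tuf-da
1. f -> v, k -> g, p -> b, s -> z, t -> d / _ Z: fires at position(s) 9: biunagtuvda
2. e -> o, i -> u / B C0 _: no change
3. o -> e, u -> i / F C0 _: fires at position(s) 3: biinagtuvda
4. 0 -> a / C _ C: inserts after position(s) 6, 9: biinagatuvada
surface: biinagatuvada

cell RANK=fe, TOR=zo:
underlying: biunag-rog-sif
1. f -> v, k -> g, p -> b, s -> z, t -> d / _ Z: no change
2. e -> o, i -> u / B C0 _: fires at position(s) 11: biunagrogsuf
3. o -> e, u -> i / F C0 _: fires at position(s) 3: biinagrogsuf
4. 0 -> a / C _ C: inserts after position(s) 6, 9: biinagarogasuf
surface: biinagarogasuf

cell RANK=ma, TOR=fe:
underlying: biunag-oz-an
1. f -> v, k -> g, p -> b, s -> z, t -> d / _ Z: no change
2. e -> o, i -> u / B C0 _: no change
3. o -> e, u -> i / F C0 _: fires at position(s) 3: biinagozan
4. 0 -> a / C _ C: no change
surface: biinagozan


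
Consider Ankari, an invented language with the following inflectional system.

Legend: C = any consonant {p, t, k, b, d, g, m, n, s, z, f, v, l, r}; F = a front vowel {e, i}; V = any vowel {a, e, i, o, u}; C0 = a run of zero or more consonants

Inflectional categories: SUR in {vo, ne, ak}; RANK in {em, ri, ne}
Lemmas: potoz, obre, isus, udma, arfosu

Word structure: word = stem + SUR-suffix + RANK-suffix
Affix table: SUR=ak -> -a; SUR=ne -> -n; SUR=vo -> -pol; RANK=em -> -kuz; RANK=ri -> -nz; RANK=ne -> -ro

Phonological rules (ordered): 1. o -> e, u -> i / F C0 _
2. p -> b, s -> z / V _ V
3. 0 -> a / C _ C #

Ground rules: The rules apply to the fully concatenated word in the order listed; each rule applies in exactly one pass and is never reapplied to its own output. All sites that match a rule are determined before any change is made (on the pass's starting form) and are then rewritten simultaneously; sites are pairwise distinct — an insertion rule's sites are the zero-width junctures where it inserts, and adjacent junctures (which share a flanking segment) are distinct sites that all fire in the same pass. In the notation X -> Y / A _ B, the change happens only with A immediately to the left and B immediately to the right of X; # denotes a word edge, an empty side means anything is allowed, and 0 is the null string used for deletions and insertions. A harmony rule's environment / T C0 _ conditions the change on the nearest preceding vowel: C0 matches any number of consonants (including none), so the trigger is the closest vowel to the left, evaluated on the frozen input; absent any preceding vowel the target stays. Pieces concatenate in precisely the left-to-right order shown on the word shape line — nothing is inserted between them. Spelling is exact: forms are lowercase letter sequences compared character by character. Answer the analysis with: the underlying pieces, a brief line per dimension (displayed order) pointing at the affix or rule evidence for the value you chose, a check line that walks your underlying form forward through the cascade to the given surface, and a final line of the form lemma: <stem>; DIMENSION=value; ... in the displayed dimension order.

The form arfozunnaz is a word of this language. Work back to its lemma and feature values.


underlying: arfosu-n-nz
SUR=ne - signalled by the affix -n
RANK=ri - signalled by the affix -nz
check: arfosunnz -> arfosunnz -> arfozunnz -> arfozunnaz
lemma: arfosu; SUR=ne; RANK=ri


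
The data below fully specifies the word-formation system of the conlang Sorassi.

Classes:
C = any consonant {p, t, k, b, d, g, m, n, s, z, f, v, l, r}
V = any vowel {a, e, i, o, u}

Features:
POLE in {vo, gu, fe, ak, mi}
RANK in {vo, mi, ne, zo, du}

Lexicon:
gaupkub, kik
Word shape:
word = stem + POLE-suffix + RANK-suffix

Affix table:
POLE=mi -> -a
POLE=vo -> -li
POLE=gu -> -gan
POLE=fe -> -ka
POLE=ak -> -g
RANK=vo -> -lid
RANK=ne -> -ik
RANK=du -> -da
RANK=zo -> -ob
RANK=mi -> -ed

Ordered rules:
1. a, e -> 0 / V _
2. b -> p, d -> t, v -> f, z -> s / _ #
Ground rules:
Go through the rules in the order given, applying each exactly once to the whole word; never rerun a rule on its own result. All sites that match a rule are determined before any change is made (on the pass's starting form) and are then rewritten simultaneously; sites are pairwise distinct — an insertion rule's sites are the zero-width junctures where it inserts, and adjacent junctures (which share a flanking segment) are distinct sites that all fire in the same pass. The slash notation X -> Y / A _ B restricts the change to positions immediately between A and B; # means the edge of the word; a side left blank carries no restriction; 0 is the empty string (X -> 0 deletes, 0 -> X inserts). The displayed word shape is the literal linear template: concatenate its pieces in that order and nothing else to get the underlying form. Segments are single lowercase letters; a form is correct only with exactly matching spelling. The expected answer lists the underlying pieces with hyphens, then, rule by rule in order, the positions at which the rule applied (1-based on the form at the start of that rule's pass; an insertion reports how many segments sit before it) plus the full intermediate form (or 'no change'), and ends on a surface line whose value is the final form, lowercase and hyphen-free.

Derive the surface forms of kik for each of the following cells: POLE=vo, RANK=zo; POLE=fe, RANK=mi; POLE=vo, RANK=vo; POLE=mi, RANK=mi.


cell POLE=vo, RANK=zo:
underlying: kik-li-ob
1. a, e -> 0 / V _: no change
2. b -> p, d -> t, v -> f, z -> s / _ #: fires at position(s) 7: kikliop
surface: kikliop

cell POLE=fe, RANK=mi:
underlying: kik-ka-ed
1. a, e -> 0 / V _: fires at position(s) 6: kikkad
2. b -> p, d -> t, v -> f, z -> s / _ #: fires at position(s) 6: kikkat
surface: kikkat

cell POLE=vo, RANK=vo:
underlying: kik-li-lid
1. a, e -> 0 / V _: no change
2. b -> p, d -> t, v -> f, z -> s / _ #: fires at position(s) 8: kiklilit
surface: kiklilit

cell POLE=mi, RANK=mi:
underlying: kik-a-ed
1. a, e -> 0 / V _: fires at position(s) 5: kikad
2. b -> p, d -> t, v -> f, z -> s / _ #: fires at position(s) 5: kikat
surface: kikat


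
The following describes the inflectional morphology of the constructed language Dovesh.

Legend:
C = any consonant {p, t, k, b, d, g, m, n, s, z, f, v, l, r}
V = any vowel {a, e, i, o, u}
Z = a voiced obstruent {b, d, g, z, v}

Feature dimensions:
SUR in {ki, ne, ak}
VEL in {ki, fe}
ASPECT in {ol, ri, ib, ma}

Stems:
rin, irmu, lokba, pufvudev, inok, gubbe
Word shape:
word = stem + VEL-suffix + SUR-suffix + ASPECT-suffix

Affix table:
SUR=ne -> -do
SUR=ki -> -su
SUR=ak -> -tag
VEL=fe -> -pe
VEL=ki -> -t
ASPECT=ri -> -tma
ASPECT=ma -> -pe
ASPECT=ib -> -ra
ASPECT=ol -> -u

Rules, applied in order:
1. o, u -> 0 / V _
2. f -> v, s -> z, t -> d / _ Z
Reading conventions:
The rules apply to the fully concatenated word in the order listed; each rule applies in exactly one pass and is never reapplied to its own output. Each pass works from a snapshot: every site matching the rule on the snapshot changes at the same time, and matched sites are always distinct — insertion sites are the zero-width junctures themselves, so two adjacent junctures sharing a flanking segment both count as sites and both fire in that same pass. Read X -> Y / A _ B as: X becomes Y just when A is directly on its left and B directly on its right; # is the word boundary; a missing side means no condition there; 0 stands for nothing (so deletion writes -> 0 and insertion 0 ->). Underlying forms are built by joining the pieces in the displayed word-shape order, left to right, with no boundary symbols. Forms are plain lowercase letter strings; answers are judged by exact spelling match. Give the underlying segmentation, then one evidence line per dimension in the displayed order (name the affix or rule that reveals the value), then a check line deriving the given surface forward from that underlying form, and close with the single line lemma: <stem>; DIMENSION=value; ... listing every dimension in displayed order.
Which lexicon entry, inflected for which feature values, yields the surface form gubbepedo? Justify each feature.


underlying: gubbe-pe-do-u
SUR=ne - signalled by the affix -do
VEL=fe - signalled by the affix -pe
ASPECT=ol - signalled by the affix -u
check: gubbepedou -> gubbepedo -> gubbepedo
lemma: gubbe; SUR=ne; VEL=fe; ASPECT=ol


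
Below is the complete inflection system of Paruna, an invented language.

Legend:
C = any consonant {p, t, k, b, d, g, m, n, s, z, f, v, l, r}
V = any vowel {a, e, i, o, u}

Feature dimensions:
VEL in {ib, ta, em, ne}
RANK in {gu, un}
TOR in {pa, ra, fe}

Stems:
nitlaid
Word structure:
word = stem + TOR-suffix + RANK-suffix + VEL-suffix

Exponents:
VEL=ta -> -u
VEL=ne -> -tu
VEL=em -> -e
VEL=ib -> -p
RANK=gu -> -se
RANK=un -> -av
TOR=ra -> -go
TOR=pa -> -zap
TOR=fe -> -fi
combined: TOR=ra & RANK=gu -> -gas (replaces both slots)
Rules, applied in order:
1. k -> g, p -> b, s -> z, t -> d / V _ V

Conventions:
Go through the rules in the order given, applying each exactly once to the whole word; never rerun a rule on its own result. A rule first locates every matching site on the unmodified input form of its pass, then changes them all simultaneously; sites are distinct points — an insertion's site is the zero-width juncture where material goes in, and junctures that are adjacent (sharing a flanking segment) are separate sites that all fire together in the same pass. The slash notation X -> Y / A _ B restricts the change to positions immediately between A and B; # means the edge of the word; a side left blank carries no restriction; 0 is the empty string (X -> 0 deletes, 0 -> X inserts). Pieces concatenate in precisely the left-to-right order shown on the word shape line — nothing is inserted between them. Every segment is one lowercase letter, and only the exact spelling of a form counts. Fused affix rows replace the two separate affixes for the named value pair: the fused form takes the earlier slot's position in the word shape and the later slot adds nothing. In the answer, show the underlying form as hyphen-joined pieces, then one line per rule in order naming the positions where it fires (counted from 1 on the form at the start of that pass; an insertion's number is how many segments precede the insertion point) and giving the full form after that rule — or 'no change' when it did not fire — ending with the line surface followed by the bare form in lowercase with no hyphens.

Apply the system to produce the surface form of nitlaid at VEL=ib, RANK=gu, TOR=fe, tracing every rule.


underlying: nitlaid-fi-se-p
1. k -> g, p -> b, s -> z, t -> d / V _ V: fires at position(s) 10: nitlaidfizep
surface: nitlaidfizep


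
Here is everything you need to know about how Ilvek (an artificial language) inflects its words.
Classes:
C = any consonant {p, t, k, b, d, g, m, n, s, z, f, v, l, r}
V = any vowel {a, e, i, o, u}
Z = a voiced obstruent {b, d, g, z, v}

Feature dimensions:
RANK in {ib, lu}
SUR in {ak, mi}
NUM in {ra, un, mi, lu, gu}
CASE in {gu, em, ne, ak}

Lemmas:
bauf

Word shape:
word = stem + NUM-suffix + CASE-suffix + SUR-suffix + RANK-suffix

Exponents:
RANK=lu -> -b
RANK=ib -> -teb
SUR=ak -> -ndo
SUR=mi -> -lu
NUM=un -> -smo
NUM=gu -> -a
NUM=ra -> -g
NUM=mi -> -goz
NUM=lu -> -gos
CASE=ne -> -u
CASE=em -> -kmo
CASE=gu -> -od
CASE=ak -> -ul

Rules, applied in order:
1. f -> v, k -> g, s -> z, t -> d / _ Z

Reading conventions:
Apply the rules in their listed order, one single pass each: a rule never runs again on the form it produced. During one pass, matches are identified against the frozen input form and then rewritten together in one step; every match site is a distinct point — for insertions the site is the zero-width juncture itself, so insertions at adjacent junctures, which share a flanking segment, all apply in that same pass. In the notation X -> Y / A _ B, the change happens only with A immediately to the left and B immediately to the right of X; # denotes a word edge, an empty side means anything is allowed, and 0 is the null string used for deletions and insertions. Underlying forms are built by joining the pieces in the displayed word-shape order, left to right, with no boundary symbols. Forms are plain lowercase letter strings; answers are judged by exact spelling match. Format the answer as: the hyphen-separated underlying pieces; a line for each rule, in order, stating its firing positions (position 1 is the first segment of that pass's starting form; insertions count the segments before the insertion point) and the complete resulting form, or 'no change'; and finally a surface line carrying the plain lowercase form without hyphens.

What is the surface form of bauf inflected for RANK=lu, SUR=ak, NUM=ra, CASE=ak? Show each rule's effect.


underlying: bauf-g-ul-ndo-b
1. f -> v, k -> g, s -> z, t -> d / _ Z: fires at position(s) 4: bauvgulndob
surface: bauvgulndob


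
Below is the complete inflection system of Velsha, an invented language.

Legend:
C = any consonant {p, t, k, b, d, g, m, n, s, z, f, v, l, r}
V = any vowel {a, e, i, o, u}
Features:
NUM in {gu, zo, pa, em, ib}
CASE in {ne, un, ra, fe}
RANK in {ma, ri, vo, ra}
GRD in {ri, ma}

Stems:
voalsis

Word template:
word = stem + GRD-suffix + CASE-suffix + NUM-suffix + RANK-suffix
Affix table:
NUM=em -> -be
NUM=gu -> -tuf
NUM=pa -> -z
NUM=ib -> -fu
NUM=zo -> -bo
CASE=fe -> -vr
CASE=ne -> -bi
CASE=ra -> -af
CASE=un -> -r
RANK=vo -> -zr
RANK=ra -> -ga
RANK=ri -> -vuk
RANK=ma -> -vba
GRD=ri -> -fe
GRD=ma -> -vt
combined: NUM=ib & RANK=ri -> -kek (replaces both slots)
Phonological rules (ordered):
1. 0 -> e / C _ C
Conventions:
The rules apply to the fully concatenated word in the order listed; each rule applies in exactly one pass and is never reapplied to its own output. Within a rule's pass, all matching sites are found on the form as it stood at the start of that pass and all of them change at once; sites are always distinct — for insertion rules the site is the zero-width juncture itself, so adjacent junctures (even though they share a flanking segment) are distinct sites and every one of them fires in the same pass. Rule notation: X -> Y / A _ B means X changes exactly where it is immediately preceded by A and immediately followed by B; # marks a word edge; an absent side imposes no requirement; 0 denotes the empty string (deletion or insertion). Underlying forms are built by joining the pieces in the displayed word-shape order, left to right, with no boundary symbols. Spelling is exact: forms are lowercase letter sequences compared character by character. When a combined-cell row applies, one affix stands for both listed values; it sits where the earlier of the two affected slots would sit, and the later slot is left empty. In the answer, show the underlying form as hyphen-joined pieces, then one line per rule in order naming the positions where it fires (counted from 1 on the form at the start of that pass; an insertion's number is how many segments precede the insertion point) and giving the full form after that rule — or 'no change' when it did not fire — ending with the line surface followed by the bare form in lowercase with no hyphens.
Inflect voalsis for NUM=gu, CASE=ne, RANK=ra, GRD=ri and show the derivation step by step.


underlying: voalsis-fe-bi-tuf-ga
1. 0 -> e / C _ C: inserts after position(s) 4, 7, 14: voalesisefebitufega
surface: voalesisefebitufega


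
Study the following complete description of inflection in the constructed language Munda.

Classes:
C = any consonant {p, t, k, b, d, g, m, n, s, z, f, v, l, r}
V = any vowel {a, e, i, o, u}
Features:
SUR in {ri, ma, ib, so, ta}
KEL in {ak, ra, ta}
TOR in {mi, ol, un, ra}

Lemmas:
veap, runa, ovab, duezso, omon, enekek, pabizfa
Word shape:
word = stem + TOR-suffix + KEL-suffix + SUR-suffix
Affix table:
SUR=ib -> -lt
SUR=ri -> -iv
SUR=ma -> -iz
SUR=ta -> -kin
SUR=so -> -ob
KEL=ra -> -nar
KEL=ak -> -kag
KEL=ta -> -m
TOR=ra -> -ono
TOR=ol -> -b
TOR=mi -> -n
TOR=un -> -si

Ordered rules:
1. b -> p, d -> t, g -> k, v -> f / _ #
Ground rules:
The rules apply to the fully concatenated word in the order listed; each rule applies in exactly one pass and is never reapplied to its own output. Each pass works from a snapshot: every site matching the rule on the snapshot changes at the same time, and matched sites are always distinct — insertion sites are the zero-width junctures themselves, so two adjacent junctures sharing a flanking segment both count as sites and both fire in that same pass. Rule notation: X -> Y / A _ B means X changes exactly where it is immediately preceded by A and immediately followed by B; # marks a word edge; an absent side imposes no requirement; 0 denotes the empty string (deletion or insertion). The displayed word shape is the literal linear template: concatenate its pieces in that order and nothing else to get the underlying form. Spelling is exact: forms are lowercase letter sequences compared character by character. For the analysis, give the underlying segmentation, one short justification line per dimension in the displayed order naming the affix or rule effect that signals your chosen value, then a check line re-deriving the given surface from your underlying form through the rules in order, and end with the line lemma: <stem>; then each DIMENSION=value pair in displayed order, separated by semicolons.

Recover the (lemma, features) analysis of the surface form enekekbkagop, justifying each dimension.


underlying: enekek-b-kag-ob
SUR=so - signalled by the affix -ob
KEL=ak - signalled by the affix -kag
TOR=ol - signalled by the affix -b
check: enekekbkagob -> enekekbkagop
lemma: enekek; SUR=so; KEL=ak; TOR=ol


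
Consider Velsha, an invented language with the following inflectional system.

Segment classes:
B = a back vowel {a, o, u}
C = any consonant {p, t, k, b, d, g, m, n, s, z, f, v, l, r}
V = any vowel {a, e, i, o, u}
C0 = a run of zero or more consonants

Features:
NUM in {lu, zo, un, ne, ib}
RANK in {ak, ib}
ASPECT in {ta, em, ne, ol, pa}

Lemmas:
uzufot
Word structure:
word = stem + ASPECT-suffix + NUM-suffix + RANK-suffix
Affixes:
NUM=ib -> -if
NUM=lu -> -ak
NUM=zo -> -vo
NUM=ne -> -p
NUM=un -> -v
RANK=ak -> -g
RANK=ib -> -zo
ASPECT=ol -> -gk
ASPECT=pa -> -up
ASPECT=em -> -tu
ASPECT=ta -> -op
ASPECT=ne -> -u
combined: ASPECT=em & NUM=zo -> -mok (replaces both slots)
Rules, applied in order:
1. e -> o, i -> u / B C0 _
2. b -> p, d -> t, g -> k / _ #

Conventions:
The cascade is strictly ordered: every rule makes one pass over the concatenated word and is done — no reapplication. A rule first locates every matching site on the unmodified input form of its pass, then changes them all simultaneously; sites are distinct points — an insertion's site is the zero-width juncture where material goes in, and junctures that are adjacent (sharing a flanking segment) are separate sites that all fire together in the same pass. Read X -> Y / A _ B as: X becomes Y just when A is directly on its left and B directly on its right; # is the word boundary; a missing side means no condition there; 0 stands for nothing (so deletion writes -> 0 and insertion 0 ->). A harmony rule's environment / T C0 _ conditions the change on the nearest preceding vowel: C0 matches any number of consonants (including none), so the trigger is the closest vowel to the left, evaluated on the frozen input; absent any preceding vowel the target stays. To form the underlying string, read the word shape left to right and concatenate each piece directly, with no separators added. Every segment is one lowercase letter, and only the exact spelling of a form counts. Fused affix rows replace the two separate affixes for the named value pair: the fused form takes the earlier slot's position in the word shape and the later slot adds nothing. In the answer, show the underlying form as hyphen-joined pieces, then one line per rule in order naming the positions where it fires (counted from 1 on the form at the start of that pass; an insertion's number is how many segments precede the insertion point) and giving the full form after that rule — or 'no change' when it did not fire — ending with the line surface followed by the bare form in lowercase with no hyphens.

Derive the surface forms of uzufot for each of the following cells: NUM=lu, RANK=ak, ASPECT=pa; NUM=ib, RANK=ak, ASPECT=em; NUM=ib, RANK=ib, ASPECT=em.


cell NUM=lu, RANK=ak, ASPECT=pa:
underlying: uzufot-up-ak-g
1. e -> o, i -> u / B C0 _: no change
2. b -> p, d -> t, g -> k / _ #: fires at position(s) 11: uzufotupakk
surface: uzufotupakk

cell NUM=ib, RANK=ak, ASPECT=em:
underlying: uzufot-tu-if-g
1. e -> o, i -> u / B C0 _: fires at position(s) 9: uzufottuufg
2. b -> p, d -> t, g -> k / _ #: fires at position(s) 11: uzufottuufk
surface: uzufottuufk

cell NUM=ib, RANK=ib, ASPECT=em:
underlying: uzufot-tu-if-zo
1. e -> o, i -> u / B C0 _: fires at position(s) 9: uzufottuufzo
2. b -> p, d -> t, g -> k / _ #: no change
surface: uzufottuufzo


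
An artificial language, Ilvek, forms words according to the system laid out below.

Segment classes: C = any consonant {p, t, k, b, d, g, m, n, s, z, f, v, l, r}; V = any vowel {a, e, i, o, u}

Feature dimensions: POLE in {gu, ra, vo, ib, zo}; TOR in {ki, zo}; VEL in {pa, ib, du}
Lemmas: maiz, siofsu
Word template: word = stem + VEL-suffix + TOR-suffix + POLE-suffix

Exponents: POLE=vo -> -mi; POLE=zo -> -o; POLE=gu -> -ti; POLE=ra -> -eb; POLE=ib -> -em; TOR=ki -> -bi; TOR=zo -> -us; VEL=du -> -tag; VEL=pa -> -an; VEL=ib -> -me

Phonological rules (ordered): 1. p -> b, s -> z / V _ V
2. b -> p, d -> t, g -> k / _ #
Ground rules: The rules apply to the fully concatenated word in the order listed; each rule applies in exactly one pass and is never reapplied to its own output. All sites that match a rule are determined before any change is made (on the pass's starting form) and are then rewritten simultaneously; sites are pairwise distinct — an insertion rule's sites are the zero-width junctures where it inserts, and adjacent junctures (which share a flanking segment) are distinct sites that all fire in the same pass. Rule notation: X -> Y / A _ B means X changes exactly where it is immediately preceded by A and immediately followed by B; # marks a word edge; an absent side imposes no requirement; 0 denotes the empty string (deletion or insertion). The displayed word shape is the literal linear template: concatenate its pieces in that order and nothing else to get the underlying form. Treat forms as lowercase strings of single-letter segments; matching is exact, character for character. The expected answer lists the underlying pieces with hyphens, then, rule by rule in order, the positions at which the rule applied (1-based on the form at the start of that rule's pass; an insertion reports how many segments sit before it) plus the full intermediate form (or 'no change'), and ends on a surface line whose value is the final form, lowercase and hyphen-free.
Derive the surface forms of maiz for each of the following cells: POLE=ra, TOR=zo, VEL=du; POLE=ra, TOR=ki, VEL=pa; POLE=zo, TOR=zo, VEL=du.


cell POLE=ra, TOR=zo, VEL=du:
underlying: maiz-tag-us-eb
1. p -> b, s -> z / V _ V: fires at position(s) 9: maiztaguzeb
2. b -> p, d -> t, g -> k / _ #: fires at position(s) 11: maiztaguzep
surface: maiztaguzep

cell POLE=ra, TOR=ki, VEL=pa:
underlying: maiz-an-bi-eb
1. p -> b, s -> z / V _ V: no change
2. b -> p, d -> t, g -> k / _ #: fires at position(s) 10: maizanbiep
surface: maizanbiep

cell POLE=zo, TOR=zo, VEL=du:
underlying: maiz-tag-us-o
1. p -> b, s -> z / V _ V: fires at position(s) 9: maiztaguzo
2. b -> p, d -> t, g -> k / _ #: no change
surface: maiztaguzo
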